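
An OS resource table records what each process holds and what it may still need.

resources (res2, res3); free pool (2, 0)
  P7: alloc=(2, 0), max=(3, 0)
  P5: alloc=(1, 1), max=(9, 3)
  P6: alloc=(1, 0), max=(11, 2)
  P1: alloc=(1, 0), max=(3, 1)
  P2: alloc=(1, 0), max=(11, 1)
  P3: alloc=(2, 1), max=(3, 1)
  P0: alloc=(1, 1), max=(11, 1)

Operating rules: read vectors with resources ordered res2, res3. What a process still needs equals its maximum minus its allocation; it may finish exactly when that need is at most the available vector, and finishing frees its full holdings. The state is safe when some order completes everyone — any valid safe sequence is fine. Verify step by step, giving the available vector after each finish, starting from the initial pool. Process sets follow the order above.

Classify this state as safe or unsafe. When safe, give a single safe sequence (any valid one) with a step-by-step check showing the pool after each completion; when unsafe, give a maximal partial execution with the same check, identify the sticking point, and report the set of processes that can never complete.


UNSAFE.
Key observation: P3, P7, P1 can finish, but then (7, 1) is all there is, and the blocked group's res2 demands exceed it.
Going as far as possible: P3, P7, P1; after that, nothing fits. Check, step by step:
  pool = (2, 0)
  P3: need (1, 0) fits (2, 0); releases (2, 1), pool now (4, 1)
  P7: need (1, 0) fits (4, 1); releases (2, 0), pool now (6, 1)
  P1: need (2, 1) fits (6, 1); releases (1, 0), pool now (7, 1)
  P5 cannot run: need (8, 2) vs free (7, 1) (insufficient res2 and res3)
  P6 cannot run: need (10, 2) vs free (7, 1) (insufficient res2 and res3)
  P2 cannot run: need (10, 1) vs free (7, 1) (insufficient res2)
  P0 cannot run: need (10, 0) vs free (7, 1) (insufficient res2)
Never able to finish: P5, P6, P2 and P0.


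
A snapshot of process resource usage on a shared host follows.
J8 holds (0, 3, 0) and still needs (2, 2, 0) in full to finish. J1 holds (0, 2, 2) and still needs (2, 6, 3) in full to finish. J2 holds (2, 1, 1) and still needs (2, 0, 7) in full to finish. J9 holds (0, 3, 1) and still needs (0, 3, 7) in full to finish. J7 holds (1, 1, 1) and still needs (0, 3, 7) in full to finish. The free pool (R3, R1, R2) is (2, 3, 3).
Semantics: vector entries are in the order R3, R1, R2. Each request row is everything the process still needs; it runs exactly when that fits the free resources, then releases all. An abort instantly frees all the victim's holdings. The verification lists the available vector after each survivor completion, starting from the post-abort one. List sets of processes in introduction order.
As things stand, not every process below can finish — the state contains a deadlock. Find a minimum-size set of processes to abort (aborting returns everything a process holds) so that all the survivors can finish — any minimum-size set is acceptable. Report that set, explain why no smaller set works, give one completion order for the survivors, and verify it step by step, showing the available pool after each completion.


Abort J9 and J7.
Key observation: aborting J9 and J7 returns (1, 4, 2), and J2 — hopeless before — runs at step 2 with the returned capacity in the pool.
No one abort is enough; case by case: J8 alone leaves J2 blocked (short on R2); J1 alone leaves J2 blocked (short on R2); J2 alone leaves J9 blocked (short on R2); J9 alone leaves J2 blocked (short on R2); J7 alone leaves J2 blocked (short on R2).
Survivors finish in the order: J1, J2, J8. Check, step by step (pool after the aborts first):
  pool = (3, 7, 5)
  J1 needs (2, 6, 3) <= (3, 7, 5) -> finishes; pool += (0, 2, 2) = (3, 9, 7)
  J2 needs (2, 0, 7) <= (3, 9, 7) -> finishes; pool += (2, 1, 1) = (5, 10, 8)
  J8 needs (2, 2, 0) <= (5, 10, 8) -> finishes; pool += (0, 3, 0) = (5, 13, 8)


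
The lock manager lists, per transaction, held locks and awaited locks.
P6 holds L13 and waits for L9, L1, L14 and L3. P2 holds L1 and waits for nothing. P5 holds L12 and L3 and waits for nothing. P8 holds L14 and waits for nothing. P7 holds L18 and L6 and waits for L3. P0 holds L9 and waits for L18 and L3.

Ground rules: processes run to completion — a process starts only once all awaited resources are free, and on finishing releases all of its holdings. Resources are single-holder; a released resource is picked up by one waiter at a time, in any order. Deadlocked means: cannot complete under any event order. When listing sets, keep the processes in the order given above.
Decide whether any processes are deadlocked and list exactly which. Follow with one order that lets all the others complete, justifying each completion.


The deadlocked set is empty.
Key observation: no waiting chain loops back on itself — every chain ends at a process that waits on nothing, so everyone eventually runs.
A valid finishing order for the others: P5, P7, P0, P2, P8, P6.
Step-by-step check:
  P5: no waits; runs immediately, freeing L12 and L3
  P7 waits on L3 — all released -> runs and releases L18 and L6
  P0 waits on L18 and L3 — all released -> runs and releases L9
  P2: no waits; runs immediately, freeing L1
  P8: no waits; runs immediately, freeing L14
  P6 waits on L9, L1, L14 and L3 — all released -> runs and releases L13


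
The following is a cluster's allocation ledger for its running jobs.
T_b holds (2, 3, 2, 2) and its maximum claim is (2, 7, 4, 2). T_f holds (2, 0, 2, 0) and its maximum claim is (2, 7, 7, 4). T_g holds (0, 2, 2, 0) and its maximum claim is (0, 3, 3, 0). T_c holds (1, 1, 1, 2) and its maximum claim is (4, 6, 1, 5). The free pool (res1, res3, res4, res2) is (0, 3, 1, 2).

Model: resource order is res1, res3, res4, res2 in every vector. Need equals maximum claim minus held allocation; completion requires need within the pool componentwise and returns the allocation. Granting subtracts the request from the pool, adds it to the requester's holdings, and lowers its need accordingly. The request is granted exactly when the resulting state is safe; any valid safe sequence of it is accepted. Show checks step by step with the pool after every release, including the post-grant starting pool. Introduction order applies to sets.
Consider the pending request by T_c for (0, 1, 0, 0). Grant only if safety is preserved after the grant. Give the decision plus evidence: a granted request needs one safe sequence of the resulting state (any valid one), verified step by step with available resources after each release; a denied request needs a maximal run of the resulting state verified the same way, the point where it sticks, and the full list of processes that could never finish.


GRANT — the state after the grant stays safe, e.g. via T_g, T_b, T_f, T_c.
Key observation: the transfer keeps a workable pool ((0, 2, 1, 2)); T_g starts the safe sequence.
Step-by-step check of the post-grant state:
  pool = (0, 2, 1, 2)
  T_g: need (0, 1, 1, 0) fits (0, 2, 1, 2); releases (0, 2, 2, 0), pool now (0, 4, 3, 2)
  T_b: need (0, 4, 2, 0) fits (0, 4, 3, 2); releases (2, 3, 2, 2), pool now (2, 7, 5, 4)
  T_f: need (0, 7, 5, 4) fits (2, 7, 5, 4); releases (2, 0, 2, 0), pool now (4, 7, 7, 4)
  T_c: need (3, 4, 0, 3) fits (4, 7, 7, 4); releases (1, 2, 1, 2), pool now (5, 9, 8, 6)


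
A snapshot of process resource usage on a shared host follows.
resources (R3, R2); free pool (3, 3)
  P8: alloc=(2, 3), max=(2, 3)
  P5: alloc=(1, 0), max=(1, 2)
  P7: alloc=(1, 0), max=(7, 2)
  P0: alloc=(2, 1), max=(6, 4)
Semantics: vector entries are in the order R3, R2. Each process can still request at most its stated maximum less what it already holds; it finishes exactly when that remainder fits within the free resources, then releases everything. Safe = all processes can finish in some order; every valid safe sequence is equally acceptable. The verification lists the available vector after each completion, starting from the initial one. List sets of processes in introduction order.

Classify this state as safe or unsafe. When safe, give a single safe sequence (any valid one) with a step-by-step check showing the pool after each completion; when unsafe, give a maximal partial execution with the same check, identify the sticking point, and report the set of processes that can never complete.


The state is SAFE; one workable sequence: P8, P0, P7, P5.
Key observation: nothing binds to the last unit here — the tightest requested-resource margin is 1, first seen at P0 ((4, 3) against (5, 6)).
Step-by-step check:
  pool = (3, 3)
  run P8 (needs (0, 0), free (3, 3)); after release of (2, 3) the pool is (5, 6)
  run P0 (needs (4, 3), free (5, 6)); after release of (2, 1) the pool is (7, 7)
  run P7 (needs (6, 2), free (7, 7)); after release of (1, 0) the pool is (8, 7)
  run P5 (needs (0, 2), free (8, 7)); after release of (1, 0) the pool is (9, 7)


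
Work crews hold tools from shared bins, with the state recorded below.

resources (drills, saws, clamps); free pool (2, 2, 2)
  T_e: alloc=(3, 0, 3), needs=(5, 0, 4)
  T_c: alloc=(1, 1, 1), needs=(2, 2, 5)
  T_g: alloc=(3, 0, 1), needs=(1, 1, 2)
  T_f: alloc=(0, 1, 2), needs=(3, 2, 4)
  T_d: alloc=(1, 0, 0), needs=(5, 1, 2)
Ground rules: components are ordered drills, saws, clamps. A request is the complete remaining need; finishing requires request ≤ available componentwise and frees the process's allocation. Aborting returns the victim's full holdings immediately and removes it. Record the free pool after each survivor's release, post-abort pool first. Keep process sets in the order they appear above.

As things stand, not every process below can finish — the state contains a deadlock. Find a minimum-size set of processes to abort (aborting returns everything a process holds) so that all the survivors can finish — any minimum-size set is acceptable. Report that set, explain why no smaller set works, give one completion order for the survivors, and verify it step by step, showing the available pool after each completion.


Minimum abort set: T_f.
Key observation: before aborting T_f, T_e was permanently blocked — no order could ever run it; afterwards it completes at step 2.
No smaller set exists: with zero aborts the deadlock remains.
The survivors complete as T_g, T_e, T_d, T_c. Verifying each step (starting from the post-abort pool):
  pool = (2, 3, 4)
  T_g needs (1, 1, 2) <= (2, 3, 4) -> finishes; pool += (3, 0, 1) = (5, 3, 5)
  T_e needs (5, 0, 4) <= (5, 3, 5) -> finishes; pool += (3, 0, 3) = (8, 3, 8)
  T_d needs (5, 1, 2) <= (8, 3, 8) -> finishes; pool += (1, 0, 0) = (9, 3, 8)
  T_c needs (2, 2, 5) <= (9, 3, 8) -> finishes; pool += (1, 1, 1) = (10, 4, 9)


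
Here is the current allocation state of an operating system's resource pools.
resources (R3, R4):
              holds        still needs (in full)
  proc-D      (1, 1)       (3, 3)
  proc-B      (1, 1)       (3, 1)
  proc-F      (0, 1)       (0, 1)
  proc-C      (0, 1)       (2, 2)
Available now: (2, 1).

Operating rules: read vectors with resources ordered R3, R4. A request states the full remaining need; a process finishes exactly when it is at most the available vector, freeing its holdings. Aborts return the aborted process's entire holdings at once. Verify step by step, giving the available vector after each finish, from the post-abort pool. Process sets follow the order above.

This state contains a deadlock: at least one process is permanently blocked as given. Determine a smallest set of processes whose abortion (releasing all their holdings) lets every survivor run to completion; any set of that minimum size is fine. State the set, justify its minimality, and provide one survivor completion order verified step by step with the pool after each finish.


The answer: abort proc-D.
Key observation: no ordering could ever have run proc-B before the abort of proc-D; with (1, 1) back in the pool it fits at step 3.
Why nothing smaller works: aborting no one leaves the state deadlocked as given.
The survivors complete as proc-C, proc-F, proc-B. Check, step by step (starting from the post-abort pool):
  pool = (3, 2)
  proc-C needs (2, 2) <= (3, 2) -> finishes; pool += (0, 1) = (3, 3)
  proc-F needs (0, 1) <= (3, 3) -> finishes; pool += (0, 1) = (3, 4)
  proc-B needs (3, 1) <= (3, 4) -> finishes; pool += (1, 1) = (4, 5)


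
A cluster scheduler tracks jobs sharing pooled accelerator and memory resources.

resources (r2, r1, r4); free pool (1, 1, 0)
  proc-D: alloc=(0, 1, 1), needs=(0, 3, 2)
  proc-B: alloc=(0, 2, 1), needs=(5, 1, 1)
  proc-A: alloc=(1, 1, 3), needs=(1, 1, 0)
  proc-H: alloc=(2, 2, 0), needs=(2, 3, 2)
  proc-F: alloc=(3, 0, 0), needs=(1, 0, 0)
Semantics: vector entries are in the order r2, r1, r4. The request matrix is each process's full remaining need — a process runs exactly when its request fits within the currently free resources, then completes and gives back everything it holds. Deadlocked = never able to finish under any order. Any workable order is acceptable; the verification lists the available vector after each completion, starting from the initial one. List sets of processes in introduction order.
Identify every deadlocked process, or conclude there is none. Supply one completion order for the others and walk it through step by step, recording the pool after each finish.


No process is deadlocked.
Key observation: there is always a runnable process — proc-A first — so the state unwinds completely.
One completion order for the rest: proc-A, proc-F, proc-B, proc-D, proc-H. Check, step by step:
  pool = (1, 1, 0)
  proc-A: need (1, 1, 0) fits (1, 1, 0); releases (1, 1, 3), pool now (2, 2, 3)
  proc-F: need (1, 0, 0) fits (2, 2, 3); releases (3, 0, 0), pool now (5, 2, 3)
  proc-B: need (5, 1, 1) fits (5, 2, 3); releases (0, 2, 1), pool now (5, 4, 4)
  proc-D: need (0, 3, 2) fits (5, 4, 4); releases (0, 1, 1), pool now (5, 5, 5)
  proc-H: need (2, 3, 2) fits (5, 5, 5); releases (2, 2, 0), pool now (7, 7, 5)


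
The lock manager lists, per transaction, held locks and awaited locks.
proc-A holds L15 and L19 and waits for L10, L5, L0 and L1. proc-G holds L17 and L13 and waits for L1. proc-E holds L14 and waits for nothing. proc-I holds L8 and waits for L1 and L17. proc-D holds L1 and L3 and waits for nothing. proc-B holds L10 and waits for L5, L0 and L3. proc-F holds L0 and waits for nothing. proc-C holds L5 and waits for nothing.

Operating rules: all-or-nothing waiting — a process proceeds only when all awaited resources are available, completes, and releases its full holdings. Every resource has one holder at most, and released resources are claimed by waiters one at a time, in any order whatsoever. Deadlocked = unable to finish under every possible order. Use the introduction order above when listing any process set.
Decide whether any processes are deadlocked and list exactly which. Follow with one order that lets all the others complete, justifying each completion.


No process is deadlocked.
Key observation: the wait relation is loop-free; peeling off processes with no waits unwinds the whole state.
A valid finishing order for the others: proc-D, proc-E, proc-G, proc-F, proc-C, proc-I, proc-B, proc-A.
Step-by-step check:
  run proc-D (it waits on nothing); releases L1 and L3
  run proc-E (it waits on nothing); releases L14
  proc-G: everything it awaited (L1) is free; runs, freeing L17 and L13
  run proc-F (it waits on nothing); releases L0
  run proc-C (it waits on nothing); releases L5
  proc-I: everything it awaited (L1 and L17) is free; runs, freeing L8
  proc-B: everything it awaited (L5, L0 and L3) is free; runs, freeing L10
  proc-A: everything it awaited (L10, L5, L0 and L1) is free; runs, freeing L15 and L19


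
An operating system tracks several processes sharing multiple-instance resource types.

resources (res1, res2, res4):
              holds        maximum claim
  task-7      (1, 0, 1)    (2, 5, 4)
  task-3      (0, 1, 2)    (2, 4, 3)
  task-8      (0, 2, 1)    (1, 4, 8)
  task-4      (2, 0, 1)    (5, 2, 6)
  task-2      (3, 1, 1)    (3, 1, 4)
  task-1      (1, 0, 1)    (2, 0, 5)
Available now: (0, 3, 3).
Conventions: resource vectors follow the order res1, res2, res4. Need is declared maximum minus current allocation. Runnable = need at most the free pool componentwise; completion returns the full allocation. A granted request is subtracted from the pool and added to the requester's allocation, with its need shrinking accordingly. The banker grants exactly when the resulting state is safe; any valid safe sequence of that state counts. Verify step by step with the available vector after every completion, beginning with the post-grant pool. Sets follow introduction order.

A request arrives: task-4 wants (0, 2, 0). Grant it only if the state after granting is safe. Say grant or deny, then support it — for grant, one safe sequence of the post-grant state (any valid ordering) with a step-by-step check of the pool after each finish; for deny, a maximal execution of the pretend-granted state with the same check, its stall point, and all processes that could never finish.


GRANT — the state after the grant stays safe, e.g. via task-2, task-1, task-4, task-3, task-7, task-8.
Key observation: after the grant the pool drops to (0, 1, 3), which still lets task-2 finish first and unwind the rest.
Verifying the post-grant state step by step:
  pool = (0, 1, 3)
  task-2 needs (0, 0, 3) <= (0, 1, 3) -> finishes; pool += (3, 1, 1) = (3, 2, 4)
  task-1 needs (1, 0, 4) <= (3, 2, 4) -> finishes; pool += (1, 0, 1) = (4, 2, 5)
  task-4 needs (3, 0, 5) <= (4, 2, 5) -> finishes; pool += (2, 2, 1) = (6, 4, 6)
  task-3 needs (2, 3, 1) <= (6, 4, 6) -> finishes; pool += (0, 1, 2) = (6, 5, 8)
  task-7 needs (1, 5, 3) <= (6, 5, 8) -> finishes; pool += (1, 0, 1) = (7, 5, 9)
  task-8 needs (1, 2, 7) <= (7, 5, 9) -> finishes; pool += (0, 2, 1) = (7, 7, 10)


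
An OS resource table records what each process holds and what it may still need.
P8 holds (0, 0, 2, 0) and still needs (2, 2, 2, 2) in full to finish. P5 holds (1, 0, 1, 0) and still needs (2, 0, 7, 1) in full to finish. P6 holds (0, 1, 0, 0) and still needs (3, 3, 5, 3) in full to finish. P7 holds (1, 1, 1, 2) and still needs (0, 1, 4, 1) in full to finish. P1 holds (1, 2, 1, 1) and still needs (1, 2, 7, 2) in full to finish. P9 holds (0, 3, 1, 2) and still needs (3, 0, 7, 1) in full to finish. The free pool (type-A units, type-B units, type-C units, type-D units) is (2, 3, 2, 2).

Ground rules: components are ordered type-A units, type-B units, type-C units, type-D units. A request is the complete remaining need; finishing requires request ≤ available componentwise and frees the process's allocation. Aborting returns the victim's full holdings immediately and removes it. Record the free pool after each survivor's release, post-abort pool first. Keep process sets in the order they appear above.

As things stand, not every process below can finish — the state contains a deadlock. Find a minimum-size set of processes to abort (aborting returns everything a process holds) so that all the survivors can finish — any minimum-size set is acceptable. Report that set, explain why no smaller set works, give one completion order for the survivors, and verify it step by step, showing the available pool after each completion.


Minimum abort set: P5 and P9.
Key observation: aborting P5 and P9 returns (1, 3, 2, 2), and P1 — hopeless before — runs at step 4 with the returned capacity in the pool.
Minimality, checking each single-abort alternative: P8 alone leaves P5 blocked (short on type-C units); P5 alone leaves P1 blocked (short on type-C units); P6 alone leaves P5 blocked (short on type-C units); P7 alone leaves P5 blocked (short on type-C units); P1 alone leaves P5 blocked (short on type-C units); P9 alone leaves P5 blocked (short on type-C units).
The survivors complete as P8, P7, P6, P1. Step-by-step check (starting from the post-abort pool):
  pool = (3, 6, 4, 4)
  P8 needs (2, 2, 2, 2) <= (3, 6, 4, 4) -> finishes; pool += (0, 0, 2, 0) = (3, 6, 6, 4)
  P7 needs (0, 1, 4, 1) <= (3, 6, 6, 4) -> finishes; pool += (1, 1, 1, 2) = (4, 7, 7, 6)
  P6 needs (3, 3, 5, 3) <= (4, 7, 7, 6) -> finishes; pool += (0, 1, 0, 0) = (4, 8, 7, 6)
  P1 needs (1, 2, 7, 2) <= (4, 8, 7, 6) -> finishes; pool += (1, 2, 1, 1) = (5, 10, 8, 7)


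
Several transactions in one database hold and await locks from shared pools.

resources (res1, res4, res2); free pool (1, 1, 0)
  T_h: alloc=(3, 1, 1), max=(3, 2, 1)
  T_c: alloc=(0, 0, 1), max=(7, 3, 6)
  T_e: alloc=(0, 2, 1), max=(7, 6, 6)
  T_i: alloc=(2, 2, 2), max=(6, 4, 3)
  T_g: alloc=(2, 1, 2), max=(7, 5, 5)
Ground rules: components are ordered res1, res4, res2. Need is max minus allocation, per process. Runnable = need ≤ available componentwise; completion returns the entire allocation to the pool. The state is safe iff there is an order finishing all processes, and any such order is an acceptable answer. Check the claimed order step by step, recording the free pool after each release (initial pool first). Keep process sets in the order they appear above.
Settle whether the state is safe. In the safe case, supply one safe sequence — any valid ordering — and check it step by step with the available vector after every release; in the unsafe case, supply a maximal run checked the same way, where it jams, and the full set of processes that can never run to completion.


SAFE. One safe sequence: T_h, T_i, T_g, T_e, T_c.
Key observation: the first exact fit in this order is T_h — it needs (0, 1, 0) with (1, 1, 0) free, meeting a requested resource to the last unit.
Walking it through:
  pool = (1, 1, 0)
  run T_h (needs (0, 1, 0), free (1, 1, 0)); after release of (3, 1, 1) the pool is (4, 2, 1)
  run T_i (needs (4, 2, 1), free (4, 2, 1)); after release of (2, 2, 2) the pool is (6, 4, 3)
  run T_g (needs (5, 4, 3), free (6, 4, 3)); after release of (2, 1, 2) the pool is (8, 5, 5)
  run T_e (needs (7, 4, 5), free (8, 5, 5)); after release of (0, 2, 1) the pool is (8, 7, 6)
  run T_c (needs (7, 3, 5), free (8, 7, 6)); after release of (0, 0, 1) the pool is (8, 7, 7)


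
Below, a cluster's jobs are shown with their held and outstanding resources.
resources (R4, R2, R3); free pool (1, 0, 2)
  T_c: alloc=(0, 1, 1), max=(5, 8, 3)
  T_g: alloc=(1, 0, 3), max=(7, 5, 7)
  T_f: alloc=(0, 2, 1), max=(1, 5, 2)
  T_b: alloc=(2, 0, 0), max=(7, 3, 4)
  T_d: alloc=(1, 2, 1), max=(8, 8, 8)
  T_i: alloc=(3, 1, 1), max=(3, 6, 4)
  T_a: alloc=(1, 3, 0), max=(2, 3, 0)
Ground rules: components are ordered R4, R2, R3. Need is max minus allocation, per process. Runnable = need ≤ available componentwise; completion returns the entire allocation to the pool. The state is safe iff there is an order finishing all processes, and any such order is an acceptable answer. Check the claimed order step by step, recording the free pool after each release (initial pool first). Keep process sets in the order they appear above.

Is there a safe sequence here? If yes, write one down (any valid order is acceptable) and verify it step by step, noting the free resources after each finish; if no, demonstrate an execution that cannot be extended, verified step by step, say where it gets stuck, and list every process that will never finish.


The state is SAFE; one workable sequence: T_a, T_f, T_i, T_b, T_g, T_d, T_c.
Key observation: T_a is the earliest step where a requested resource binds exactly: need (1, 0, 0), pool (1, 0, 2) at its turn.
Verifying each step:
  pool = (1, 0, 2)
  T_a: need (1, 0, 0) fits (1, 0, 2); releases (1, 3, 0), pool now (2, 3, 2)
  T_f: need (1, 3, 1) fits (2, 3, 2); releases (0, 2, 1), pool now (2, 5, 3)
  T_i: need (0, 5, 3) fits (2, 5, 3); releases (3, 1, 1), pool now (5, 6, 4)
  T_b: need (5, 3, 4) fits (5, 6, 4); releases (2, 0, 0), pool now (7, 6, 4)
  T_g: need (6, 5, 4) fits (7, 6, 4); releases (1, 0, 3), pool now (8, 6, 7)
  T_d: need (7, 6, 7) fits (8, 6, 7); releases (1, 2, 1), pool now (9, 8, 8)
  T_c: need (5, 7, 2) fits (9, 8, 8); releases (0, 1, 1), pool now (9, 9, 9)


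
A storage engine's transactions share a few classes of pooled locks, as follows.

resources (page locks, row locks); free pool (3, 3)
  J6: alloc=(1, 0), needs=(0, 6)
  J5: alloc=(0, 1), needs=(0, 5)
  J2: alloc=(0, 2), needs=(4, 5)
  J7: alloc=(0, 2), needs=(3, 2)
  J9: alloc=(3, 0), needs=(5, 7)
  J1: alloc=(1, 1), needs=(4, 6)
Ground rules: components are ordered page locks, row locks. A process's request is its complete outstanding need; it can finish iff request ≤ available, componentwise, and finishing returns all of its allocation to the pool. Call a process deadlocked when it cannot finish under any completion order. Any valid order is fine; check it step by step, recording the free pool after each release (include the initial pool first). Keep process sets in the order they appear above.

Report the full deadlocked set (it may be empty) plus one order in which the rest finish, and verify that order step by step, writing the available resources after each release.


The deadlocked set is empty.
Key observation: the pool covers J7 at once, and every later process fits after earlier releases.
The rest can finish in the order J7, J5, J6, J2, J1, J9. Walking it through:
  pool = (3, 3)
  J7 needs (3, 2) <= (3, 3) -> finishes; pool += (0, 2) = (3, 5)
  J5 needs (0, 5) <= (3, 5) -> finishes; pool += (0, 1) = (3, 6)
  J6 needs (0, 6) <= (3, 6) -> finishes; pool += (1, 0) = (4, 6)
  J2 needs (4, 5) <= (4, 6) -> finishes; pool += (0, 2) = (4, 8)
  J1 needs (4, 6) <= (4, 8) -> finishes; pool += (1, 1) = (5, 9)
  J9 needs (5, 7) <= (5, 9) -> finishes; pool += (3, 0) = (8, 9)


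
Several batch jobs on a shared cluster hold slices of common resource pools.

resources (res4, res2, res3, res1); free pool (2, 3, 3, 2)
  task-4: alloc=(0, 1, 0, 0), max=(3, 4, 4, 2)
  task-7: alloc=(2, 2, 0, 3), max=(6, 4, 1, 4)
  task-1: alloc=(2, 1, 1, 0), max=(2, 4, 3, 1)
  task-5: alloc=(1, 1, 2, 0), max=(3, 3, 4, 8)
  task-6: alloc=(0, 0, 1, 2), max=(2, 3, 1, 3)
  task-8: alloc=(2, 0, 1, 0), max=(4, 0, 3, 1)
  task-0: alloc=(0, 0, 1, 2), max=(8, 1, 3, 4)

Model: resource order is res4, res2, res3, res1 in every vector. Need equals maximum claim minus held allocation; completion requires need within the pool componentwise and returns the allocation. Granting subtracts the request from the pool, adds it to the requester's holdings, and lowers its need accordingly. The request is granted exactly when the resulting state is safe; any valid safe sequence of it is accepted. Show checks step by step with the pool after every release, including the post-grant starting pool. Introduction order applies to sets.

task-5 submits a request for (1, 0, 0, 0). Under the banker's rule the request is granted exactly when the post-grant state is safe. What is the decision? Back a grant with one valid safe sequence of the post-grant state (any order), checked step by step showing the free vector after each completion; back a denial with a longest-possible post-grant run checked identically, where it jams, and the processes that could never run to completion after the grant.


DENY: after the grant no complete ordering would exist.
Key observation: after task-1, task-4, task-6, task-8, task-7 the pool peaks at (7, 7, 6, 7), and each blocked process is short somewhere: task-5 on res1; task-0 on res4.
On the post-grant state, task-1, task-4, task-6, task-8, task-7 is a maximal run — nothing extends it. Step-by-step check:
  pool = (1, 3, 3, 2)
  task-1: need (0, 3, 2, 1) fits (1, 3, 3, 2); releases (2, 1, 1, 0), pool now (3, 4, 4, 2)
  task-4: need (3, 3, 4, 2) fits (3, 4, 4, 2); releases (0, 1, 0, 0), pool now (3, 5, 4, 2)
  task-6: need (2, 3, 0, 1) fits (3, 5, 4, 2); releases (0, 0, 1, 2), pool now (3, 5, 5, 4)
  task-8: need (2, 0, 2, 1) fits (3, 5, 5, 4); releases (2, 0, 1, 0), pool now (5, 5, 6, 4)
  task-7: need (4, 2, 1, 1) fits (5, 5, 6, 4); releases (2, 2, 0, 3), pool now (7, 7, 6, 7)
  task-5 still needs (1, 2, 2, 8) but only (7, 7, 6, 7) is free — short on res1
  task-0 still needs (8, 1, 2, 2) but only (7, 7, 6, 7) is free — short on res4
Processes that could never finish after the grant: task-5 and task-0.


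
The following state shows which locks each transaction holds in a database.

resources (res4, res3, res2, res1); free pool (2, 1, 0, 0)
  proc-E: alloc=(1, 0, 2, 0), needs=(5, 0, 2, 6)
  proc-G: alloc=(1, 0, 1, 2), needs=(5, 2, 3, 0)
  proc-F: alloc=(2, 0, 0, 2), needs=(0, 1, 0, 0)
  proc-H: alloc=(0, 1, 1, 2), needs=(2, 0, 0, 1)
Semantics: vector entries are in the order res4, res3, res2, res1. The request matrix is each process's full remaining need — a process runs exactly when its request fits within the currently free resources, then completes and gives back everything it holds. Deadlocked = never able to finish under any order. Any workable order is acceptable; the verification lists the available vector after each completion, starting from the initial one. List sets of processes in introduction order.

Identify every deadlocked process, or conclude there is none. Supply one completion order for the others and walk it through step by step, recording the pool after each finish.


Deadlocked: proc-E and proc-G.
Key observation: the wall is res4: completing proc-F, proc-H brings the pool only to (4, 2, 1, 4), and all the rest need more.
A valid finishing order for the others: proc-F, proc-H. Walking it through:
  pool = (2, 1, 0, 0)
  proc-F: need (0, 1, 0, 0) fits (2, 1, 0, 0); releases (2, 0, 0, 2), pool now (4, 1, 0, 2)
  proc-H: need (2, 0, 0, 1) fits (4, 1, 0, 2); releases (0, 1, 1, 2), pool now (4, 2, 1, 4)
The stuck group stays short no matter what:
  blocked: proc-E wants (5, 0, 2, 6), pool (4, 2, 1, 4) — not enough res4, res2 and res1
  blocked: proc-G wants (5, 2, 3, 0), pool (4, 2, 1, 4) — not enough res4 and res2


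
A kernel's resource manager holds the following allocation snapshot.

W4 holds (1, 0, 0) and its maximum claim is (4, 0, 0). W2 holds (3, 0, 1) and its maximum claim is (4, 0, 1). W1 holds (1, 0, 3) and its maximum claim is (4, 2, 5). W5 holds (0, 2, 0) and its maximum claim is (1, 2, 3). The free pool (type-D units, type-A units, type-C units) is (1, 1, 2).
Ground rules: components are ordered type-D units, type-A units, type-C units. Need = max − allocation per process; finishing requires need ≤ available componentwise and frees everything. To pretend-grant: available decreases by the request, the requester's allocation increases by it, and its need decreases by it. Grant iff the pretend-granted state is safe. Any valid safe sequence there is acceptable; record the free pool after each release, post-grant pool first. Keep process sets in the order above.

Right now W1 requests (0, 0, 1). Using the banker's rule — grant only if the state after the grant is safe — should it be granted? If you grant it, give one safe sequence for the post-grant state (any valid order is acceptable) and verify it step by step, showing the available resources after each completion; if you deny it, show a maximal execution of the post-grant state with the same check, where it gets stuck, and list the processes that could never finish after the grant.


DENY. Granting would leave the state unsafe.
Key observation: after W2, W4 the pool peaks at (5, 1, 2), and each blocked process is short somewhere: W1 on type-A units; W5 on type-C units.
On the post-grant state, W2, W4 is a maximal run — nothing extends it. Verifying each step:
  pool = (1, 1, 1)
  run W2 (needs (1, 0, 0), free (1, 1, 1)); after release of (3, 0, 1) the pool is (4, 1, 2)
  run W4 (needs (3, 0, 0), free (4, 1, 2)); after release of (1, 0, 0) the pool is (5, 1, 2)
  W1 cannot run: need (3, 2, 1) vs free (5, 1, 2) (insufficient type-A units)
  W5 cannot run: need (1, 0, 3) vs free (5, 1, 2) (insufficient type-C units)
Had the request been granted, W1 and W5 could never finish.


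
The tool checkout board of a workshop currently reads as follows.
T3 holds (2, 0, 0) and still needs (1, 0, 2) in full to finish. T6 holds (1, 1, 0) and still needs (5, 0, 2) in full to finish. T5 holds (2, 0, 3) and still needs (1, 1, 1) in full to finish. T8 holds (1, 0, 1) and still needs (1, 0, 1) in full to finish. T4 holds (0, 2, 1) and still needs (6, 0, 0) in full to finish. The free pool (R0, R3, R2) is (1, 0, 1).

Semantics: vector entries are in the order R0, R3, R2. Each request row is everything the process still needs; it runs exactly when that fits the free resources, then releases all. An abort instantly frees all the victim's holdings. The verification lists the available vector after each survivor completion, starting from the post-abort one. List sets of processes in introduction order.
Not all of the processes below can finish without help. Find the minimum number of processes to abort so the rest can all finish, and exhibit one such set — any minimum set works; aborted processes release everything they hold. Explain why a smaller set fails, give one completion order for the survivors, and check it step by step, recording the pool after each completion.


Abort T4.
Key observation: T5 was stuck for good until T4 gave back (0, 2, 1); in the order shown it finishes at step 3.
Why nothing smaller works: aborting no one leaves the state deadlocked as given.
The survivors complete as T8, T3, T5, T6. Verifying each step (starting from the post-abort pool):
  pool = (1, 2, 2)
  T8: need (1, 0, 1) fits (1, 2, 2); releases (1, 0, 1), pool now (2, 2, 3)
  T3: need (1, 0, 2) fits (2, 2, 3); releases (2, 0, 0), pool now (4, 2, 3)
  T5: need (1, 1, 1) fits (4, 2, 3); releases (2, 0, 3), pool now (6, 2, 6)
  T6: need (5, 0, 2) fits (6, 2, 6); releases (1, 1, 0), pool now (7, 3, 6)


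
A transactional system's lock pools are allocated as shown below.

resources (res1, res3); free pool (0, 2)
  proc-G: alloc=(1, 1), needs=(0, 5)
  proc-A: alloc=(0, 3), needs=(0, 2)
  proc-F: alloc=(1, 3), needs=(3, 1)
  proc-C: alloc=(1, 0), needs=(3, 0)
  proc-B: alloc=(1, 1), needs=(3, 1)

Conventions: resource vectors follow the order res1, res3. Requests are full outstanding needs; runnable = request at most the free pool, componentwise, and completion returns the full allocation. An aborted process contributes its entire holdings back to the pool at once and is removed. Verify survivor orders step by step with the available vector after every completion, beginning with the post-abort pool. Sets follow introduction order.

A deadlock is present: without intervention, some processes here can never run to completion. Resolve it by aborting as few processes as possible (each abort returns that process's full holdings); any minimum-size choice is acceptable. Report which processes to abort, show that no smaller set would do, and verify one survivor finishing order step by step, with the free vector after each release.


Abort proc-F and proc-C.
Key observation: before aborting proc-F and proc-C, proc-B was permanently blocked — no order could ever run it; afterwards it completes at step 3.
Minimality, checking each single-abort alternative: proc-G alone leaves proc-F blocked (short on res1); proc-A alone leaves proc-F blocked (short on res1); proc-F alone leaves proc-C blocked (short on res1); proc-C alone leaves proc-F blocked (short on res1); proc-B alone leaves proc-F blocked (short on res1).
Survivors finish in the order: proc-A, proc-G, proc-B. Verifying each step (pool after the aborts first):
  pool = (2, 5)
  run proc-A (needs (0, 2), free (2, 5)); after release of (0, 3) the pool is (2, 8)
  run proc-G (needs (0, 5), free (2, 8)); after release of (1, 1) the pool is (3, 9)
  run proc-B (needs (3, 1), free (3, 9)); after release of (1, 1) the pool is (4, 10)


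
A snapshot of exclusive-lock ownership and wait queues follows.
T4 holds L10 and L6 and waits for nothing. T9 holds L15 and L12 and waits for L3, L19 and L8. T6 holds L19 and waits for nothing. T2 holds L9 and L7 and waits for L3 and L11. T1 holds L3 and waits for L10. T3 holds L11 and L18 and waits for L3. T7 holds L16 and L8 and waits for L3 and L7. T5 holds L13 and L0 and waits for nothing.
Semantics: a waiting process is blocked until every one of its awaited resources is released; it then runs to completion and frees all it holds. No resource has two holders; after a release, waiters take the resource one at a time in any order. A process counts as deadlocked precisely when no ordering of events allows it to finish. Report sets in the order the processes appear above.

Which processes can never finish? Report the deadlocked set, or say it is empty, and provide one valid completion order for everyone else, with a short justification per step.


Nothing here is deadlocked.
Key observation: every chain of waits terminates; starting from the processes that wait on nothing, all the rest unlock in turn.
One completion order for the rest: T5, T4, T1, T6, T3, T2, T7, T9.
Step-by-step check:
  run T5 (it waits on nothing); releases L13 and L0
  run T4 (it waits on nothing); releases L10 and L6
  T1: everything it awaited (L10) is free; runs, freeing L3
  run T6 (it waits on nothing); releases L19
  T3: everything it awaited (L3) is free; runs, freeing L11 and L18
  T2: everything it awaited (L3 and L11) is free; runs, freeing L9 and L7
  T7: everything it awaited (L3 and L7) is free; runs, freeing L16 and L8
  T9: everything it awaited (L3, L19 and L8) is free; runs, freeing L15 and L12


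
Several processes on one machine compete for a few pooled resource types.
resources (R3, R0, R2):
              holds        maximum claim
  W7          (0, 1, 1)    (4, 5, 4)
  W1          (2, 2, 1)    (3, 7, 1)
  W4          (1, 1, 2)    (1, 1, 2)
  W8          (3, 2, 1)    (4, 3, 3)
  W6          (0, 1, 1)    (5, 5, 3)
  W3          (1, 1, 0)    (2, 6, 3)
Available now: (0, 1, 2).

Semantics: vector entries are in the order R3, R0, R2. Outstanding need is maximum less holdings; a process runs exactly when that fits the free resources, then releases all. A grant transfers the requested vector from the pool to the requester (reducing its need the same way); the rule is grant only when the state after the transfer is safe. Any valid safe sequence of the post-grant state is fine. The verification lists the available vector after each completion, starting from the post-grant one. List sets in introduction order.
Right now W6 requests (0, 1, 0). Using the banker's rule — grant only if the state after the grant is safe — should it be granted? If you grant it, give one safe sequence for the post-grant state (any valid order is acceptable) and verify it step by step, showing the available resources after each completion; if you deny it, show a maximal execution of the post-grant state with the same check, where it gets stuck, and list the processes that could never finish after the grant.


DENY. Granting would leave the state unsafe.
Key observation: after W4, W8 the pool peaks at (4, 3, 5), and each blocked process is short somewhere: W7 on R0; W1 on R0; W6 on R3; W3 on R0.
After a pretend grant, a maximal execution: W4, W8 — then nothing else fits. Check, step by step:
  pool = (0, 0, 2)
  W4: need (0, 0, 0) fits (0, 0, 2); releases (1, 1, 2), pool now (1, 1, 4)
  W8: need (1, 1, 2) fits (1, 1, 4); releases (3, 2, 1), pool now (4, 3, 5)
  W7 cannot run: need (4, 4, 3) vs free (4, 3, 5) (insufficient R0)
  W1 cannot run: need (1, 5, 0) vs free (4, 3, 5) (insufficient R0)
  W6 cannot run: need (5, 3, 2) vs free (4, 3, 5) (insufficient R3)
  W3 cannot run: need (1, 5, 3) vs free (4, 3, 5) (insufficient R0)
Had the request been granted, W7, W1, W6 and W3 could never finish.


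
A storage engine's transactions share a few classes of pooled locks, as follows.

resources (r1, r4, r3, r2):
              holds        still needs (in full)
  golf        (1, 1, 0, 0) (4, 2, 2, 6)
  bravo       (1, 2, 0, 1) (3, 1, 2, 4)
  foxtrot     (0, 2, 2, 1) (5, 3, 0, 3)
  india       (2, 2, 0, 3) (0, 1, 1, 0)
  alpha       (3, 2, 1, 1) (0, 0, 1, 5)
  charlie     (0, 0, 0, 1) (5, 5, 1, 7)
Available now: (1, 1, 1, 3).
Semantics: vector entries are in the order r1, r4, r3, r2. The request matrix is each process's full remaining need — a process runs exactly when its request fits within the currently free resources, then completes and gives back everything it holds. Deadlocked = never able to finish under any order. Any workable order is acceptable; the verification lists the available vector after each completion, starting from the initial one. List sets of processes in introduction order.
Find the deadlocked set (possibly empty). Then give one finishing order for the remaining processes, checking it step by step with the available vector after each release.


The deadlocked set is empty.
Key observation: india leads a chain of completions in which each release enables another process.
The rest can finish in the order india, alpha, charlie, bravo, golf, foxtrot. Step-by-step check:
  pool = (1, 1, 1, 3)
  india needs (0, 1, 1, 0) <= (1, 1, 1, 3) -> finishes; pool += (2, 2, 0, 3) = (3, 3, 1, 6)
  alpha needs (0, 0, 1, 5) <= (3, 3, 1, 6) -> finishes; pool += (3, 2, 1, 1) = (6, 5, 2, 7)
  charlie needs (5, 5, 1, 7) <= (6, 5, 2, 7) -> finishes; pool += (0, 0, 0, 1) = (6, 5, 2, 8)
  bravo needs (3, 1, 2, 4) <= (6, 5, 2, 8) -> finishes; pool += (1, 2, 0, 1) = (7, 7, 2, 9)
  golf needs (4, 2, 2, 6) <= (7, 7, 2, 9) -> finishes; pool += (1, 1, 0, 0) = (8, 8, 2, 9)
  foxtrot needs (5, 3, 0, 3) <= (8, 8, 2, 9) -> finishes; pool += (0, 2, 2, 1) = (8, 10, 4, 10)
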